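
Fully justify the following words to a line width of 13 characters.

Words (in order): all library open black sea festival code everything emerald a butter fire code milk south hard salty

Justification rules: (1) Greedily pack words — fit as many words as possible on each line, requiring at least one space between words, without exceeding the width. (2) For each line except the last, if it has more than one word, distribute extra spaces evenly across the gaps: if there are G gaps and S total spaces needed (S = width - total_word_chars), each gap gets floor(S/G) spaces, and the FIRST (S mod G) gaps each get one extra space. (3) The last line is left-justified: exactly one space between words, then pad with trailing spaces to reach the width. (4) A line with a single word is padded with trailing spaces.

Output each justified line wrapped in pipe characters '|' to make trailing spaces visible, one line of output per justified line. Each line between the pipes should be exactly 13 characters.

Line 1: ['all', 'library'] (min_width=11, slack=2)
Line 2: ['open', 'black'] (min_width=10, slack=3)
Line 3: ['sea', 'festival'] (min_width=12, slack=1)
Line 4: ['code'] (min_width=4, slack=9)
Line 5: ['everything'] (min_width=10, slack=3)
Line 6: ['emerald', 'a'] (min_width=9, slack=4)
Line 7: ['butter', 'fire'] (min_width=11, slack=2)
Line 8: ['code', 'milk'] (min_width=9, slack=4)
Line 9: ['south', 'hard'] (min_width=10, slack=3)
Line 10: ['salty'] (min_width=5, slack=8)

Answer: |all   library|
|open    black|
|sea  festival|
|code         |
|everything   |
|emerald     a|
|butter   fire|
|code     milk|
|south    hard|
|salty        |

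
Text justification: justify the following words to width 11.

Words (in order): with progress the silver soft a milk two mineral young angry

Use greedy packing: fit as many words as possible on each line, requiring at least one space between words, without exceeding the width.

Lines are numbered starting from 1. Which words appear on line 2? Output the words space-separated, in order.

Line 1: ['with'] (min_width=4, slack=7)
Line 2: ['progress'] (min_width=8, slack=3)
Line 3: ['the', 'silver'] (min_width=10, slack=1)
Line 4: ['soft', 'a', 'milk'] (min_width=11, slack=0)
Line 5: ['two', 'mineral'] (min_width=11, slack=0)
Line 6: ['young', 'angry'] (min_width=11, slack=0)

Answer: progress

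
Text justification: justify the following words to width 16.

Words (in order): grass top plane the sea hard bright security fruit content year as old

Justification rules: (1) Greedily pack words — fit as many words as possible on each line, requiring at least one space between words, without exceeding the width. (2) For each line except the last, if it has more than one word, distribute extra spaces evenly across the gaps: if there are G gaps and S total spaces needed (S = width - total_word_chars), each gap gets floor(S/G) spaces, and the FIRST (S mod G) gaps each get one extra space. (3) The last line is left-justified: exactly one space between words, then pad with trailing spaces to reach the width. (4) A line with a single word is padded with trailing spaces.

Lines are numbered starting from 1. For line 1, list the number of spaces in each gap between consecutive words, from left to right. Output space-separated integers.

Line 1: ['grass', 'top', 'plane'] (min_width=15, slack=1)
Line 2: ['the', 'sea', 'hard'] (min_width=12, slack=4)
Line 3: ['bright', 'security'] (min_width=15, slack=1)
Line 4: ['fruit', 'content'] (min_width=13, slack=3)
Line 5: ['year', 'as', 'old'] (min_width=11, slack=5)

Answer: 2 1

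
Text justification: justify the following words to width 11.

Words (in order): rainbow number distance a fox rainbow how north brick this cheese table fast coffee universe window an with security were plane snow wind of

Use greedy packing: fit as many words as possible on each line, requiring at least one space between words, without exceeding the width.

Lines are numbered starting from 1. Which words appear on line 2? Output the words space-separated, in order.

Line 1: ['rainbow'] (min_width=7, slack=4)
Line 2: ['number'] (min_width=6, slack=5)
Line 3: ['distance', 'a'] (min_width=10, slack=1)
Line 4: ['fox', 'rainbow'] (min_width=11, slack=0)
Line 5: ['how', 'north'] (min_width=9, slack=2)
Line 6: ['brick', 'this'] (min_width=10, slack=1)
Line 7: ['cheese'] (min_width=6, slack=5)
Line 8: ['table', 'fast'] (min_width=10, slack=1)
Line 9: ['coffee'] (min_width=6, slack=5)
Line 10: ['universe'] (min_width=8, slack=3)
Line 11: ['window', 'an'] (min_width=9, slack=2)
Line 12: ['with'] (min_width=4, slack=7)
Line 13: ['security'] (min_width=8, slack=3)
Line 14: ['were', 'plane'] (min_width=10, slack=1)
Line 15: ['snow', 'wind'] (min_width=9, slack=2)
Line 16: ['of'] (min_width=2, slack=9)

Answer: number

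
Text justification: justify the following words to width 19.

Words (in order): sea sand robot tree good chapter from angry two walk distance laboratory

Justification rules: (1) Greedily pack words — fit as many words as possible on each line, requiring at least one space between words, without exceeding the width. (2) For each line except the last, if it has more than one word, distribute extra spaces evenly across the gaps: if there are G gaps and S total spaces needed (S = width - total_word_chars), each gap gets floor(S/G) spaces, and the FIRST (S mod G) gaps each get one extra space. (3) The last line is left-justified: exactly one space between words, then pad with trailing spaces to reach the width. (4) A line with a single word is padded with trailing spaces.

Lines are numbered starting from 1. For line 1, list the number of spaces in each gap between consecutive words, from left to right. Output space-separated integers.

Answer: 1 1 1

Derivation:
Line 1: ['sea', 'sand', 'robot', 'tree'] (min_width=19, slack=0)
Line 2: ['good', 'chapter', 'from'] (min_width=17, slack=2)
Line 3: ['angry', 'two', 'walk'] (min_width=14, slack=5)
Line 4: ['distance', 'laboratory'] (min_width=19, slack=0)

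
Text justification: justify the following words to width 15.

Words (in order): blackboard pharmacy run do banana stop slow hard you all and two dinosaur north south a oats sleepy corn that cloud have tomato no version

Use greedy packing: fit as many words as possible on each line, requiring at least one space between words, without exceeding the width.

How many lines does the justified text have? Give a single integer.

Line 1: ['blackboard'] (min_width=10, slack=5)
Line 2: ['pharmacy', 'run', 'do'] (min_width=15, slack=0)
Line 3: ['banana', 'stop'] (min_width=11, slack=4)
Line 4: ['slow', 'hard', 'you'] (min_width=13, slack=2)
Line 5: ['all', 'and', 'two'] (min_width=11, slack=4)
Line 6: ['dinosaur', 'north'] (min_width=14, slack=1)
Line 7: ['south', 'a', 'oats'] (min_width=12, slack=3)
Line 8: ['sleepy', 'corn'] (min_width=11, slack=4)
Line 9: ['that', 'cloud', 'have'] (min_width=15, slack=0)
Line 10: ['tomato', 'no'] (min_width=9, slack=6)
Line 11: ['version'] (min_width=7, slack=8)
Total lines: 11

Answer: 11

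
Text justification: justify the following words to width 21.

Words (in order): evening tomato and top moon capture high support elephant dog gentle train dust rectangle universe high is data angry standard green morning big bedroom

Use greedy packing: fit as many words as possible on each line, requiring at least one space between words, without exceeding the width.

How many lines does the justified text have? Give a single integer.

Answer: 8

Derivation:
Line 1: ['evening', 'tomato', 'and'] (min_width=18, slack=3)
Line 2: ['top', 'moon', 'capture', 'high'] (min_width=21, slack=0)
Line 3: ['support', 'elephant', 'dog'] (min_width=20, slack=1)
Line 4: ['gentle', 'train', 'dust'] (min_width=17, slack=4)
Line 5: ['rectangle', 'universe'] (min_width=18, slack=3)
Line 6: ['high', 'is', 'data', 'angry'] (min_width=18, slack=3)
Line 7: ['standard', 'green'] (min_width=14, slack=7)
Line 8: ['morning', 'big', 'bedroom'] (min_width=19, slack=2)
Total lines: 8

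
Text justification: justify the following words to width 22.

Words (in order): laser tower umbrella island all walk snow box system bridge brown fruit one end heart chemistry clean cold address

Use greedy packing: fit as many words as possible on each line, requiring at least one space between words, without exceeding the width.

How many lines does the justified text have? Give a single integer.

Line 1: ['laser', 'tower', 'umbrella'] (min_width=20, slack=2)
Line 2: ['island', 'all', 'walk', 'snow'] (min_width=20, slack=2)
Line 3: ['box', 'system', 'bridge'] (min_width=17, slack=5)
Line 4: ['brown', 'fruit', 'one', 'end'] (min_width=19, slack=3)
Line 5: ['heart', 'chemistry', 'clean'] (min_width=21, slack=1)
Line 6: ['cold', 'address'] (min_width=12, slack=10)
Total lines: 6

Answer: 6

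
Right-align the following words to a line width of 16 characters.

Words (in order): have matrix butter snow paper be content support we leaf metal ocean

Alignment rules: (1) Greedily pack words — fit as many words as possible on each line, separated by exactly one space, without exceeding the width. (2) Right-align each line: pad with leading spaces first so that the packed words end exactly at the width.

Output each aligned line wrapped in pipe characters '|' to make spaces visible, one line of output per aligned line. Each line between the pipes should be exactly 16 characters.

Line 1: ['have', 'matrix'] (min_width=11, slack=5)
Line 2: ['butter', 'snow'] (min_width=11, slack=5)
Line 3: ['paper', 'be', 'content'] (min_width=16, slack=0)
Line 4: ['support', 'we', 'leaf'] (min_width=15, slack=1)
Line 5: ['metal', 'ocean'] (min_width=11, slack=5)

Answer: |     have matrix|
|     butter snow|
|paper be content|
| support we leaf|
|     metal ocean|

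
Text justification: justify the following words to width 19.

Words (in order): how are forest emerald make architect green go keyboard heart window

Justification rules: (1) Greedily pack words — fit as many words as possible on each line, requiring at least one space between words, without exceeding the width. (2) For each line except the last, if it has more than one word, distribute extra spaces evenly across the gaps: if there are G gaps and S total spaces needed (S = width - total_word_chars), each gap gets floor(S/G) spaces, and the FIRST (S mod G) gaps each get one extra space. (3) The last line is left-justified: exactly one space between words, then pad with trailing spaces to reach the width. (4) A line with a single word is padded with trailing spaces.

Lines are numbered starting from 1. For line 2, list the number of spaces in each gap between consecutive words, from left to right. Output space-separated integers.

Answer: 8

Derivation:
Line 1: ['how', 'are', 'forest'] (min_width=14, slack=5)
Line 2: ['emerald', 'make'] (min_width=12, slack=7)
Line 3: ['architect', 'green', 'go'] (min_width=18, slack=1)
Line 4: ['keyboard', 'heart'] (min_width=14, slack=5)
Line 5: ['window'] (min_width=6, slack=13)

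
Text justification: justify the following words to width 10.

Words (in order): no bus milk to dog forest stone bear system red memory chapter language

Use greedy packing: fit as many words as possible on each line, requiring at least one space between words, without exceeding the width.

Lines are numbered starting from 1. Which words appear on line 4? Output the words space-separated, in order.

Line 1: ['no', 'bus'] (min_width=6, slack=4)
Line 2: ['milk', 'to'] (min_width=7, slack=3)
Line 3: ['dog', 'forest'] (min_width=10, slack=0)
Line 4: ['stone', 'bear'] (min_width=10, slack=0)
Line 5: ['system', 'red'] (min_width=10, slack=0)
Line 6: ['memory'] (min_width=6, slack=4)
Line 7: ['chapter'] (min_width=7, slack=3)
Line 8: ['language'] (min_width=8, slack=2)

Answer: stone bear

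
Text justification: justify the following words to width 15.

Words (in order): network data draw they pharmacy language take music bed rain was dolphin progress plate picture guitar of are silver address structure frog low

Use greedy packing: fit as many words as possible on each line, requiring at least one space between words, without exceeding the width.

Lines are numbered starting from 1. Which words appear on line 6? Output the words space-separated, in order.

Line 1: ['network', 'data'] (min_width=12, slack=3)
Line 2: ['draw', 'they'] (min_width=9, slack=6)
Line 3: ['pharmacy'] (min_width=8, slack=7)
Line 4: ['language', 'take'] (min_width=13, slack=2)
Line 5: ['music', 'bed', 'rain'] (min_width=14, slack=1)
Line 6: ['was', 'dolphin'] (min_width=11, slack=4)
Line 7: ['progress', 'plate'] (min_width=14, slack=1)
Line 8: ['picture', 'guitar'] (min_width=14, slack=1)
Line 9: ['of', 'are', 'silver'] (min_width=13, slack=2)
Line 10: ['address'] (min_width=7, slack=8)
Line 11: ['structure', 'frog'] (min_width=14, slack=1)
Line 12: ['low'] (min_width=3, slack=12)

Answer: was dolphin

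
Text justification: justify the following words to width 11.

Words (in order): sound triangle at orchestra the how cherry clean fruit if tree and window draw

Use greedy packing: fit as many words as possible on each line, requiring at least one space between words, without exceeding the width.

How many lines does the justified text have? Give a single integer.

Line 1: ['sound'] (min_width=5, slack=6)
Line 2: ['triangle', 'at'] (min_width=11, slack=0)
Line 3: ['orchestra'] (min_width=9, slack=2)
Line 4: ['the', 'how'] (min_width=7, slack=4)
Line 5: ['cherry'] (min_width=6, slack=5)
Line 6: ['clean', 'fruit'] (min_width=11, slack=0)
Line 7: ['if', 'tree', 'and'] (min_width=11, slack=0)
Line 8: ['window', 'draw'] (min_width=11, slack=0)
Total lines: 8

Answer: 8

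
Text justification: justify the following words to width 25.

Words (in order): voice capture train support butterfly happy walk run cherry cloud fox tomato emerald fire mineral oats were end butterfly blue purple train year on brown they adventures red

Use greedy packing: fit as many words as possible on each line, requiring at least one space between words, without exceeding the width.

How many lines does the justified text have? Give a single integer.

Answer: 8

Derivation:
Line 1: ['voice', 'capture', 'train'] (min_width=19, slack=6)
Line 2: ['support', 'butterfly', 'happy'] (min_width=23, slack=2)
Line 3: ['walk', 'run', 'cherry', 'cloud', 'fox'] (min_width=25, slack=0)
Line 4: ['tomato', 'emerald', 'fire'] (min_width=19, slack=6)
Line 5: ['mineral', 'oats', 'were', 'end'] (min_width=21, slack=4)
Line 6: ['butterfly', 'blue', 'purple'] (min_width=21, slack=4)
Line 7: ['train', 'year', 'on', 'brown', 'they'] (min_width=24, slack=1)
Line 8: ['adventures', 'red'] (min_width=14, slack=11)
Total lines: 8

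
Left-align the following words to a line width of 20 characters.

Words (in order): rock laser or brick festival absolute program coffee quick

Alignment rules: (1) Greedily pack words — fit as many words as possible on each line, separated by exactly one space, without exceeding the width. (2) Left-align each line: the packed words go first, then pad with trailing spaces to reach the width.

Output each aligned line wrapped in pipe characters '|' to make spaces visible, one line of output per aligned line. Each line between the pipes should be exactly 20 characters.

Answer: |rock laser or brick |
|festival absolute   |
|program coffee quick|

Derivation:
Line 1: ['rock', 'laser', 'or', 'brick'] (min_width=19, slack=1)
Line 2: ['festival', 'absolute'] (min_width=17, slack=3)
Line 3: ['program', 'coffee', 'quick'] (min_width=20, slack=0)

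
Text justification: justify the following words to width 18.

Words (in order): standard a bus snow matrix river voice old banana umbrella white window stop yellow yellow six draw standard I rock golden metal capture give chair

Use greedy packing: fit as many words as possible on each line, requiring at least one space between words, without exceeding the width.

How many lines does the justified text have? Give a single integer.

Answer: 9

Derivation:
Line 1: ['standard', 'a', 'bus'] (min_width=14, slack=4)
Line 2: ['snow', 'matrix', 'river'] (min_width=17, slack=1)
Line 3: ['voice', 'old', 'banana'] (min_width=16, slack=2)
Line 4: ['umbrella', 'white'] (min_width=14, slack=4)
Line 5: ['window', 'stop', 'yellow'] (min_width=18, slack=0)
Line 6: ['yellow', 'six', 'draw'] (min_width=15, slack=3)
Line 7: ['standard', 'I', 'rock'] (min_width=15, slack=3)
Line 8: ['golden', 'metal'] (min_width=12, slack=6)
Line 9: ['capture', 'give', 'chair'] (min_width=18, slack=0)
Total lines: 9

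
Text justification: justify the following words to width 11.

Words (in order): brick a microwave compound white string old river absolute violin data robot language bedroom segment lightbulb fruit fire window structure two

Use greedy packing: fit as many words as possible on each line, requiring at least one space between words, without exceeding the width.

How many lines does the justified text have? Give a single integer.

Answer: 17

Derivation:
Line 1: ['brick', 'a'] (min_width=7, slack=4)
Line 2: ['microwave'] (min_width=9, slack=2)
Line 3: ['compound'] (min_width=8, slack=3)
Line 4: ['white'] (min_width=5, slack=6)
Line 5: ['string', 'old'] (min_width=10, slack=1)
Line 6: ['river'] (min_width=5, slack=6)
Line 7: ['absolute'] (min_width=8, slack=3)
Line 8: ['violin', 'data'] (min_width=11, slack=0)
Line 9: ['robot'] (min_width=5, slack=6)
Line 10: ['language'] (min_width=8, slack=3)
Line 11: ['bedroom'] (min_width=7, slack=4)
Line 12: ['segment'] (min_width=7, slack=4)
Line 13: ['lightbulb'] (min_width=9, slack=2)
Line 14: ['fruit', 'fire'] (min_width=10, slack=1)
Line 15: ['window'] (min_width=6, slack=5)
Line 16: ['structure'] (min_width=9, slack=2)
Line 17: ['two'] (min_width=3, slack=8)
Total lines: 17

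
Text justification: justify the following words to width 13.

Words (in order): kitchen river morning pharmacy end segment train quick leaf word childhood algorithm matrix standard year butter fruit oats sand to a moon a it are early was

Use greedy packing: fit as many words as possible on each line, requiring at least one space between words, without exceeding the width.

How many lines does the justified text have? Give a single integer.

Line 1: ['kitchen', 'river'] (min_width=13, slack=0)
Line 2: ['morning'] (min_width=7, slack=6)
Line 3: ['pharmacy', 'end'] (min_width=12, slack=1)
Line 4: ['segment', 'train'] (min_width=13, slack=0)
Line 5: ['quick', 'leaf'] (min_width=10, slack=3)
Line 6: ['word'] (min_width=4, slack=9)
Line 7: ['childhood'] (min_width=9, slack=4)
Line 8: ['algorithm'] (min_width=9, slack=4)
Line 9: ['matrix'] (min_width=6, slack=7)
Line 10: ['standard', 'year'] (min_width=13, slack=0)
Line 11: ['butter', 'fruit'] (min_width=12, slack=1)
Line 12: ['oats', 'sand', 'to'] (min_width=12, slack=1)
Line 13: ['a', 'moon', 'a', 'it'] (min_width=11, slack=2)
Line 14: ['are', 'early', 'was'] (min_width=13, slack=0)
Total lines: 14

Answer: 14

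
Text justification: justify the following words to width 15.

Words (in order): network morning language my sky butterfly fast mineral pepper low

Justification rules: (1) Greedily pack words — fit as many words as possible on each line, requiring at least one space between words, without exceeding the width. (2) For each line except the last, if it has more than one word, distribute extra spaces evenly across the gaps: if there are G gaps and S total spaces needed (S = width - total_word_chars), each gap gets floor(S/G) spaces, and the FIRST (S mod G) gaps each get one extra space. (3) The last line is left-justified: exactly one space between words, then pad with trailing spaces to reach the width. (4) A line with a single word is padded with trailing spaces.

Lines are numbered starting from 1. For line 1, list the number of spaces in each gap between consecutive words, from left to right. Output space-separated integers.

Line 1: ['network', 'morning'] (min_width=15, slack=0)
Line 2: ['language', 'my', 'sky'] (min_width=15, slack=0)
Line 3: ['butterfly', 'fast'] (min_width=14, slack=1)
Line 4: ['mineral', 'pepper'] (min_width=14, slack=1)
Line 5: ['low'] (min_width=3, slack=12)

Answer: 1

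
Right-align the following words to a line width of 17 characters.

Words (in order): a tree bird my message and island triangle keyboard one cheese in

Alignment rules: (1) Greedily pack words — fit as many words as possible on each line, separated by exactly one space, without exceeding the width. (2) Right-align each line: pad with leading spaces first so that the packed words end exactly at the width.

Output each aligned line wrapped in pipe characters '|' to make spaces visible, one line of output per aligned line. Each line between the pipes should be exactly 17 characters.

Answer: |   a tree bird my|
|      message and|
|  island triangle|
|     keyboard one|
|        cheese in|

Derivation:
Line 1: ['a', 'tree', 'bird', 'my'] (min_width=14, slack=3)
Line 2: ['message', 'and'] (min_width=11, slack=6)
Line 3: ['island', 'triangle'] (min_width=15, slack=2)
Line 4: ['keyboard', 'one'] (min_width=12, slack=5)
Line 5: ['cheese', 'in'] (min_width=9, slack=8)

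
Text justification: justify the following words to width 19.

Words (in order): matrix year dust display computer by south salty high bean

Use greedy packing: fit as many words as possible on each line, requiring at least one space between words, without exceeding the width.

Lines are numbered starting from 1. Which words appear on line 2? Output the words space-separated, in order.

Line 1: ['matrix', 'year', 'dust'] (min_width=16, slack=3)
Line 2: ['display', 'computer', 'by'] (min_width=19, slack=0)
Line 3: ['south', 'salty', 'high'] (min_width=16, slack=3)
Line 4: ['bean'] (min_width=4, slack=15)

Answer: display computer by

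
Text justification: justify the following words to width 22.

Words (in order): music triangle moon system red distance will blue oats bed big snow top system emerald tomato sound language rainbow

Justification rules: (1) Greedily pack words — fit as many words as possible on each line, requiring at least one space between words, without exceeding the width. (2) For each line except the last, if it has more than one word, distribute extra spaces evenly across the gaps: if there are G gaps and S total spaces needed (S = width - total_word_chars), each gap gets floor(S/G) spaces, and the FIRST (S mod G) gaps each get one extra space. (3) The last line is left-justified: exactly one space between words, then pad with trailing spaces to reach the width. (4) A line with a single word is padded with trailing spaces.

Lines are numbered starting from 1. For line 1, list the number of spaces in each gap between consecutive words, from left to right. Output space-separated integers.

Line 1: ['music', 'triangle', 'moon'] (min_width=19, slack=3)
Line 2: ['system', 'red', 'distance'] (min_width=19, slack=3)
Line 3: ['will', 'blue', 'oats', 'bed', 'big'] (min_width=22, slack=0)
Line 4: ['snow', 'top', 'system'] (min_width=15, slack=7)
Line 5: ['emerald', 'tomato', 'sound'] (min_width=20, slack=2)
Line 6: ['language', 'rainbow'] (min_width=16, slack=6)

Answer: 3 2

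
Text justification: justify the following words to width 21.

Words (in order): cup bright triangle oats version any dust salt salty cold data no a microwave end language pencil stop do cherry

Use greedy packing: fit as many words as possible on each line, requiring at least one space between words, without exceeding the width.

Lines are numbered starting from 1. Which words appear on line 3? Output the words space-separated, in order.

Answer: salt salty cold data

Derivation:
Line 1: ['cup', 'bright', 'triangle'] (min_width=19, slack=2)
Line 2: ['oats', 'version', 'any', 'dust'] (min_width=21, slack=0)
Line 3: ['salt', 'salty', 'cold', 'data'] (min_width=20, slack=1)
Line 4: ['no', 'a', 'microwave', 'end'] (min_width=18, slack=3)
Line 5: ['language', 'pencil', 'stop'] (min_width=20, slack=1)
Line 6: ['do', 'cherry'] (min_width=9, slack=12)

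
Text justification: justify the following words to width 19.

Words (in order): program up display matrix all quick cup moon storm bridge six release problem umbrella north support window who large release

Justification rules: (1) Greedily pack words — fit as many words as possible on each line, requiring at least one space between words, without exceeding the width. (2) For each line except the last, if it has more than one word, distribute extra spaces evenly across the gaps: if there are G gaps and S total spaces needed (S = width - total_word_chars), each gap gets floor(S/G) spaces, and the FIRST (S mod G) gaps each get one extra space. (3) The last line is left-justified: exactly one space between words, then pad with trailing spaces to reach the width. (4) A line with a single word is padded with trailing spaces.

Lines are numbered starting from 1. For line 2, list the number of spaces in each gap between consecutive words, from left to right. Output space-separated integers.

Answer: 3 2

Derivation:
Line 1: ['program', 'up', 'display'] (min_width=18, slack=1)
Line 2: ['matrix', 'all', 'quick'] (min_width=16, slack=3)
Line 3: ['cup', 'moon', 'storm'] (min_width=14, slack=5)
Line 4: ['bridge', 'six', 'release'] (min_width=18, slack=1)
Line 5: ['problem', 'umbrella'] (min_width=16, slack=3)
Line 6: ['north', 'support'] (min_width=13, slack=6)
Line 7: ['window', 'who', 'large'] (min_width=16, slack=3)
Line 8: ['release'] (min_width=7, slack=12)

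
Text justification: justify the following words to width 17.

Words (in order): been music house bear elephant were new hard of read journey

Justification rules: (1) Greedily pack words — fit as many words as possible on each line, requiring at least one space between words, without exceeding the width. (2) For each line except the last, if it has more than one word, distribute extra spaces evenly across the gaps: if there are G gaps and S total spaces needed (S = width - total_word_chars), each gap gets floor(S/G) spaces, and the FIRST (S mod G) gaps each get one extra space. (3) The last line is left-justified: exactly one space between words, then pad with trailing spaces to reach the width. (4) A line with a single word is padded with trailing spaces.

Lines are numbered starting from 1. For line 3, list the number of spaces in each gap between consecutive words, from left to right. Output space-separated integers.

Line 1: ['been', 'music', 'house'] (min_width=16, slack=1)
Line 2: ['bear', 'elephant'] (min_width=13, slack=4)
Line 3: ['were', 'new', 'hard', 'of'] (min_width=16, slack=1)
Line 4: ['read', 'journey'] (min_width=12, slack=5)

Answer: 2 1 1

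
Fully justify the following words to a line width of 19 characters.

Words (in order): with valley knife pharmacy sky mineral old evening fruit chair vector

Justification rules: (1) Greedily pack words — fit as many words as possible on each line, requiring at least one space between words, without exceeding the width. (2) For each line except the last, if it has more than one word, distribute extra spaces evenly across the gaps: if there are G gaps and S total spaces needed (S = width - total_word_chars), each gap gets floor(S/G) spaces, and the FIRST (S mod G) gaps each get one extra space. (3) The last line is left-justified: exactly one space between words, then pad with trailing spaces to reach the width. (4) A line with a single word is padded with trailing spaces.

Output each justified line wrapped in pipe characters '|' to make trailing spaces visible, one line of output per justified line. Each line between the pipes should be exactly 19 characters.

Answer: |with  valley  knife|
|pharmacy        sky|
|mineral old evening|
|fruit chair vector |

Derivation:
Line 1: ['with', 'valley', 'knife'] (min_width=17, slack=2)
Line 2: ['pharmacy', 'sky'] (min_width=12, slack=7)
Line 3: ['mineral', 'old', 'evening'] (min_width=19, slack=0)
Line 4: ['fruit', 'chair', 'vector'] (min_width=18, slack=1)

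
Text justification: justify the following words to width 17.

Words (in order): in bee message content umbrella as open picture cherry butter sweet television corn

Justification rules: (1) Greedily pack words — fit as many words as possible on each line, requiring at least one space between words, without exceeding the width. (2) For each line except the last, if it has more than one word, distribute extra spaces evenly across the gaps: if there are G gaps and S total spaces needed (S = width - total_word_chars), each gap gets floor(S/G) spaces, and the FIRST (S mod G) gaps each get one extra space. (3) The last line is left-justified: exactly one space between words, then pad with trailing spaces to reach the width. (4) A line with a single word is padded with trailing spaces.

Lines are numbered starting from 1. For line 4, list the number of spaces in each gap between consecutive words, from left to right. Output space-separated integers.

Line 1: ['in', 'bee', 'message'] (min_width=14, slack=3)
Line 2: ['content', 'umbrella'] (min_width=16, slack=1)
Line 3: ['as', 'open', 'picture'] (min_width=15, slack=2)
Line 4: ['cherry', 'butter'] (min_width=13, slack=4)
Line 5: ['sweet', 'television'] (min_width=16, slack=1)
Line 6: ['corn'] (min_width=4, slack=13)

Answer: 5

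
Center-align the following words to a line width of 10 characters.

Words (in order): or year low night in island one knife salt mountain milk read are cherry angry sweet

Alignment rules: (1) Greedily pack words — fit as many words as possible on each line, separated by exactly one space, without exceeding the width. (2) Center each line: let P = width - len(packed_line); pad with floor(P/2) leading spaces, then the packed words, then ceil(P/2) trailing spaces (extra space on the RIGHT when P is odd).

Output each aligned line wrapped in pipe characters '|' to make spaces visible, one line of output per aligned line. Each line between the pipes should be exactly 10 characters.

Answer: | or year  |
|low night |
|in island |
|one knife |
|   salt   |
| mountain |
|milk read |
|are cherry|
|  angry   |
|  sweet   |

Derivation:
Line 1: ['or', 'year'] (min_width=7, slack=3)
Line 2: ['low', 'night'] (min_width=9, slack=1)
Line 3: ['in', 'island'] (min_width=9, slack=1)
Line 4: ['one', 'knife'] (min_width=9, slack=1)
Line 5: ['salt'] (min_width=4, slack=6)
Line 6: ['mountain'] (min_width=8, slack=2)
Line 7: ['milk', 'read'] (min_width=9, slack=1)
Line 8: ['are', 'cherry'] (min_width=10, slack=0)
Line 9: ['angry'] (min_width=5, slack=5)
Line 10: ['sweet'] (min_width=5, slack=5)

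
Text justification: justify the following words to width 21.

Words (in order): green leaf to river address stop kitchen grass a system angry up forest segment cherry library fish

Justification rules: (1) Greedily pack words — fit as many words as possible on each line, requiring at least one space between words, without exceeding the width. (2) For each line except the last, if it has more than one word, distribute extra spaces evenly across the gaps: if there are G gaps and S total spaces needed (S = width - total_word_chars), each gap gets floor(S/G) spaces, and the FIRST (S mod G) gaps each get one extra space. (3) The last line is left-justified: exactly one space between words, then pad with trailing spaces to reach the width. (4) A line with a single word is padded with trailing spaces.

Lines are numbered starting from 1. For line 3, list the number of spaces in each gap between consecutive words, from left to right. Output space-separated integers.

Line 1: ['green', 'leaf', 'to', 'river'] (min_width=19, slack=2)
Line 2: ['address', 'stop', 'kitchen'] (min_width=20, slack=1)
Line 3: ['grass', 'a', 'system', 'angry'] (min_width=20, slack=1)
Line 4: ['up', 'forest', 'segment'] (min_width=17, slack=4)
Line 5: ['cherry', 'library', 'fish'] (min_width=19, slack=2)

Answer: 2 1 1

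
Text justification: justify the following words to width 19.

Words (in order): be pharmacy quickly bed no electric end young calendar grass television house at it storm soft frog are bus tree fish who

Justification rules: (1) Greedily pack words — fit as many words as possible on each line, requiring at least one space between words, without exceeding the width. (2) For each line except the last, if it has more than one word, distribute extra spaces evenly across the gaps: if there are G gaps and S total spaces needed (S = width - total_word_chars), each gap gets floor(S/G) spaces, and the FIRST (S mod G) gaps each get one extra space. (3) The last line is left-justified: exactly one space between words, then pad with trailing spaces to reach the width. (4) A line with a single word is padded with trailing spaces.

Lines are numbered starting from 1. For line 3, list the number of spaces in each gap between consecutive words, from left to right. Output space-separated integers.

Line 1: ['be', 'pharmacy', 'quickly'] (min_width=19, slack=0)
Line 2: ['bed', 'no', 'electric', 'end'] (min_width=19, slack=0)
Line 3: ['young', 'calendar'] (min_width=14, slack=5)
Line 4: ['grass', 'television'] (min_width=16, slack=3)
Line 5: ['house', 'at', 'it', 'storm'] (min_width=17, slack=2)
Line 6: ['soft', 'frog', 'are', 'bus'] (min_width=17, slack=2)
Line 7: ['tree', 'fish', 'who'] (min_width=13, slack=6)

Answer: 6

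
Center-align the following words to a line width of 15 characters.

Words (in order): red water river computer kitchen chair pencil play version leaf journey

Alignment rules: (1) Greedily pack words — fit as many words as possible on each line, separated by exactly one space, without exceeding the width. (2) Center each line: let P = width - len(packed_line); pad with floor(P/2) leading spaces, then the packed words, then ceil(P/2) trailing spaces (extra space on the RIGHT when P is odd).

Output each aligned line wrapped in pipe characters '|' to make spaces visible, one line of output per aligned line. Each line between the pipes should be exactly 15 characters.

Line 1: ['red', 'water', 'river'] (min_width=15, slack=0)
Line 2: ['computer'] (min_width=8, slack=7)
Line 3: ['kitchen', 'chair'] (min_width=13, slack=2)
Line 4: ['pencil', 'play'] (min_width=11, slack=4)
Line 5: ['version', 'leaf'] (min_width=12, slack=3)
Line 6: ['journey'] (min_width=7, slack=8)

Answer: |red water river|
|   computer    |
| kitchen chair |
|  pencil play  |
| version leaf  |
|    journey    |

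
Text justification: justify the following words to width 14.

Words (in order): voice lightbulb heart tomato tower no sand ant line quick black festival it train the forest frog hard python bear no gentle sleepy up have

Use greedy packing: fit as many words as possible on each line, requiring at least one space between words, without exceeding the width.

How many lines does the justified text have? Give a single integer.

Answer: 11

Derivation:
Line 1: ['voice'] (min_width=5, slack=9)
Line 2: ['lightbulb'] (min_width=9, slack=5)
Line 3: ['heart', 'tomato'] (min_width=12, slack=2)
Line 4: ['tower', 'no', 'sand'] (min_width=13, slack=1)
Line 5: ['ant', 'line', 'quick'] (min_width=14, slack=0)
Line 6: ['black', 'festival'] (min_width=14, slack=0)
Line 7: ['it', 'train', 'the'] (min_width=12, slack=2)
Line 8: ['forest', 'frog'] (min_width=11, slack=3)
Line 9: ['hard', 'python'] (min_width=11, slack=3)
Line 10: ['bear', 'no', 'gentle'] (min_width=14, slack=0)
Line 11: ['sleepy', 'up', 'have'] (min_width=14, slack=0)
Total lines: 11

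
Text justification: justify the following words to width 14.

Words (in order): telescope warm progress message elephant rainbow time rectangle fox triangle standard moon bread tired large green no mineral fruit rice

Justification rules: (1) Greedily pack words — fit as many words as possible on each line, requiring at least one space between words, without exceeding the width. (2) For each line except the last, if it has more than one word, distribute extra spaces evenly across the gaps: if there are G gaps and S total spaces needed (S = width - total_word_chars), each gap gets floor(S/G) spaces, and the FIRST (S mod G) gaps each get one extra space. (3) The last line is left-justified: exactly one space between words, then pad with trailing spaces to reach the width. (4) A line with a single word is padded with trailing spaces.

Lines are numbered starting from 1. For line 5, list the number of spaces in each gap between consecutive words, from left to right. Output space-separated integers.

Answer: 3

Derivation:
Line 1: ['telescope', 'warm'] (min_width=14, slack=0)
Line 2: ['progress'] (min_width=8, slack=6)
Line 3: ['message'] (min_width=7, slack=7)
Line 4: ['elephant'] (min_width=8, slack=6)
Line 5: ['rainbow', 'time'] (min_width=12, slack=2)
Line 6: ['rectangle', 'fox'] (min_width=13, slack=1)
Line 7: ['triangle'] (min_width=8, slack=6)
Line 8: ['standard', 'moon'] (min_width=13, slack=1)
Line 9: ['bread', 'tired'] (min_width=11, slack=3)
Line 10: ['large', 'green', 'no'] (min_width=14, slack=0)
Line 11: ['mineral', 'fruit'] (min_width=13, slack=1)
Line 12: ['rice'] (min_width=4, slack=10)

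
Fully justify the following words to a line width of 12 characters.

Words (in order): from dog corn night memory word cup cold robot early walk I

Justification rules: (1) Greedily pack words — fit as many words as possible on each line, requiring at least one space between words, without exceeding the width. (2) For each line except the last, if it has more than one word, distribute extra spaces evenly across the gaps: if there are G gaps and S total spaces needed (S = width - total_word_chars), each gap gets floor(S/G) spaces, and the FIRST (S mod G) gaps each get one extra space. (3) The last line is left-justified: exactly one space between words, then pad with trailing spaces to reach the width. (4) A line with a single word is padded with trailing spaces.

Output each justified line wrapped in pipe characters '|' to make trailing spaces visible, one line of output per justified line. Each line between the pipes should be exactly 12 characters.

Answer: |from     dog|
|corn   night|
|memory  word|
|cup     cold|
|robot  early|
|walk I      |

Derivation:
Line 1: ['from', 'dog'] (min_width=8, slack=4)
Line 2: ['corn', 'night'] (min_width=10, slack=2)
Line 3: ['memory', 'word'] (min_width=11, slack=1)
Line 4: ['cup', 'cold'] (min_width=8, slack=4)
Line 5: ['robot', 'early'] (min_width=11, slack=1)
Line 6: ['walk', 'I'] (min_width=6, slack=6)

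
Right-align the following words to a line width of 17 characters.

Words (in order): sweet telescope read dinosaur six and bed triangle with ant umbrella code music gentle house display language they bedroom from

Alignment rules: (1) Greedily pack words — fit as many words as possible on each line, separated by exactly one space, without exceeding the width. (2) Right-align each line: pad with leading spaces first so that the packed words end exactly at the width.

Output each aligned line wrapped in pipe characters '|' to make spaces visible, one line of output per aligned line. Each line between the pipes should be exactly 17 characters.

Line 1: ['sweet', 'telescope'] (min_width=15, slack=2)
Line 2: ['read', 'dinosaur', 'six'] (min_width=17, slack=0)
Line 3: ['and', 'bed', 'triangle'] (min_width=16, slack=1)
Line 4: ['with', 'ant', 'umbrella'] (min_width=17, slack=0)
Line 5: ['code', 'music', 'gentle'] (min_width=17, slack=0)
Line 6: ['house', 'display'] (min_width=13, slack=4)
Line 7: ['language', 'they'] (min_width=13, slack=4)
Line 8: ['bedroom', 'from'] (min_width=12, slack=5)

Answer: |  sweet telescope|
|read dinosaur six|
| and bed triangle|
|with ant umbrella|
|code music gentle|
|    house display|
|    language they|
|     bedroom from|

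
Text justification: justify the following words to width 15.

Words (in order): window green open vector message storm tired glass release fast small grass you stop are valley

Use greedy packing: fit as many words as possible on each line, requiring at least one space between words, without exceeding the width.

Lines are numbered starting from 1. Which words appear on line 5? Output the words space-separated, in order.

Line 1: ['window', 'green'] (min_width=12, slack=3)
Line 2: ['open', 'vector'] (min_width=11, slack=4)
Line 3: ['message', 'storm'] (min_width=13, slack=2)
Line 4: ['tired', 'glass'] (min_width=11, slack=4)
Line 5: ['release', 'fast'] (min_width=12, slack=3)
Line 6: ['small', 'grass', 'you'] (min_width=15, slack=0)
Line 7: ['stop', 'are', 'valley'] (min_width=15, slack=0)

Answer: release fast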